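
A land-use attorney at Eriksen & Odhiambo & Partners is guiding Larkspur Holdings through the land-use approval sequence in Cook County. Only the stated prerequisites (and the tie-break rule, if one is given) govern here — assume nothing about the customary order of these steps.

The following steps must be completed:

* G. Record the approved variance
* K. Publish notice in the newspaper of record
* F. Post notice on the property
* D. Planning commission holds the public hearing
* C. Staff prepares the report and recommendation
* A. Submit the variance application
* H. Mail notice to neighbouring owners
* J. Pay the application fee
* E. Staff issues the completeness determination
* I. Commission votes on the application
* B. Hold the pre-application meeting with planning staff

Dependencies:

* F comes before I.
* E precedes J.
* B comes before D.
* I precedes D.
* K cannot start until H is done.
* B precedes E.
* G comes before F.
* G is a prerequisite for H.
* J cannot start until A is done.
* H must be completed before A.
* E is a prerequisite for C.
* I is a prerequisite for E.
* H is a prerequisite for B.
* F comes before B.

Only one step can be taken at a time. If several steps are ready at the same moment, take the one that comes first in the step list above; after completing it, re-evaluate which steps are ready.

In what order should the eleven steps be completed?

G, F, H, K, A, I, B, D, E, C, J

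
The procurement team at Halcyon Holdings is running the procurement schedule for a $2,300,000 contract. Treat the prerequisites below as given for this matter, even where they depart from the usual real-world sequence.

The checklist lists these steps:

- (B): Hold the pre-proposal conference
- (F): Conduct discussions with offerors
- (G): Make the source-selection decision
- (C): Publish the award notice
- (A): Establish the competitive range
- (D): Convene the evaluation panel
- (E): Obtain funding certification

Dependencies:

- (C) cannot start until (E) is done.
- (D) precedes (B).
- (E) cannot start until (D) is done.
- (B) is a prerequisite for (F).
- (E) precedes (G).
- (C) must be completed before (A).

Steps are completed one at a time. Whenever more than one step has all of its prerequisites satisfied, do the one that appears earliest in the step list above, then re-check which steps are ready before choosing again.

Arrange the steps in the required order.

(D) is the only step with nothing outstanding, so it goes first.
Now (B) and (E) have their prerequisites met. (B) is listed earlier, so (B) next.
(F) and (E) are both available; (F) is listed earlier → (F).
Next only (E) has its prerequisites met → (E).
Now (G) and (C) have their prerequisites met. (G) is listed earlier, so (G) next.
(C) needed (E), now all done → (C).
That leaves (A) as the only ready step → (A).

(D), (B), (F), (E), (G), (C), (A)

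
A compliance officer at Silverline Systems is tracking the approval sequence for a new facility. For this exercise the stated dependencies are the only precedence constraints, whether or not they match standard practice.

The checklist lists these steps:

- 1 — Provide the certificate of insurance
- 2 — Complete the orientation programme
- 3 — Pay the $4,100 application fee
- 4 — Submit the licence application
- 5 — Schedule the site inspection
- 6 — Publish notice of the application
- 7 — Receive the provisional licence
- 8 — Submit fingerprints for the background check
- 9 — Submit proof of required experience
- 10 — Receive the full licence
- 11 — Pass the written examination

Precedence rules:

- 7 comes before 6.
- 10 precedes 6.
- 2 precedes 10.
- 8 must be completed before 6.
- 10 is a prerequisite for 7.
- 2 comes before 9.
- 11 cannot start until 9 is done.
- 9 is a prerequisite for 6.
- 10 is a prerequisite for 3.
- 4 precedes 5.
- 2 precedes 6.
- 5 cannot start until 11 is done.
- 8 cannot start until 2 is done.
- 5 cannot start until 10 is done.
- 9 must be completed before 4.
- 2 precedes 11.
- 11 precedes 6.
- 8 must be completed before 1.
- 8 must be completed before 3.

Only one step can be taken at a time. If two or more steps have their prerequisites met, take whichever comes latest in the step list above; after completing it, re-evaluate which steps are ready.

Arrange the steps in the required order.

2 10 9 11 8 7 6 4 5 3 1

2 is the only step with nothing outstanding, so it goes first.
Now 10, 9 and 8 have their prerequisites met. 10 is listed later, so 10 next.
7 now also ready, so the ready set is {9, 8, 7}; 9 is listed later → 9.
11 and 4 now also ready, so the ready set is {11, 8, 7, 4}; 11 is listed later → 11.
8, 7 and 4 are all available; 8 is listed later → 8.
Now 7, 4, 3 and 1 have their prerequisites met. 7 is listed later, so 7 next.
Ready: 6, 4, 3 and 1. 6 is listed later → 6.
4, 3 and 1 are all available; 4 is listed later → 4.
Now 5, 3 and 1 have their prerequisites met. 5 is listed later, so 5 next.
3 and 1 are both available; 3 is listed later → 3.
1 is the only step now ready → 1.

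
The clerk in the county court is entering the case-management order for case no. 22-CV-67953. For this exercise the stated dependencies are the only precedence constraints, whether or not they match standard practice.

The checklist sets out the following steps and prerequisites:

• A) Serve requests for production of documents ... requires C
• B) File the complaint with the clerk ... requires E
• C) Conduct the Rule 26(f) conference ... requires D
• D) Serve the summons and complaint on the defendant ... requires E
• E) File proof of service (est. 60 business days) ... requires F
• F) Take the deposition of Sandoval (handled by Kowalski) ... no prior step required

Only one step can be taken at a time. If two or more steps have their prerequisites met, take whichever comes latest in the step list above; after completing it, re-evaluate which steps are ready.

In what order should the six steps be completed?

F → E → D → C → B → A

F is the only step with nothing outstanding, so it goes first.
E needed F, now all done → E.
D and B are both available; D is listed later → D.
C and B are both available; C is listed later → C.
A now also ready, so the ready set is {B, A}; B is listed later → B.
A is the only step now ready → A.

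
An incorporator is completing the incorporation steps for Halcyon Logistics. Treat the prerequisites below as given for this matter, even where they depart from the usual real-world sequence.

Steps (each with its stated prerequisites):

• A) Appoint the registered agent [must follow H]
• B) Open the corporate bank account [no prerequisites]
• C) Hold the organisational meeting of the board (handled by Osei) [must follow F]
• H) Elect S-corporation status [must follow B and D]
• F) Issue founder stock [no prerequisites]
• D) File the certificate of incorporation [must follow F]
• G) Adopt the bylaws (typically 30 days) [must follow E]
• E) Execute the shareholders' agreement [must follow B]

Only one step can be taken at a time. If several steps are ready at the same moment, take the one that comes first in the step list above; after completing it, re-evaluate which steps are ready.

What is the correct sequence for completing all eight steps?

B, F, C, D, H, A, E, G

B and F have no prerequisites; B is listed earlier, so B is first.
Now F and E have their prerequisites met. F is listed earlier, so F next.
C and D now also ready, so the ready set is {C, D, E}; C is listed earlier → C.
D and E are both available; D is listed earlier → D.
H now also ready, so the ready set is {H, E}; H is listed earlier → H.
Ready: A and E. A is listed earlier → A.
E is the only step now ready → E.
G needed E, now all done → G.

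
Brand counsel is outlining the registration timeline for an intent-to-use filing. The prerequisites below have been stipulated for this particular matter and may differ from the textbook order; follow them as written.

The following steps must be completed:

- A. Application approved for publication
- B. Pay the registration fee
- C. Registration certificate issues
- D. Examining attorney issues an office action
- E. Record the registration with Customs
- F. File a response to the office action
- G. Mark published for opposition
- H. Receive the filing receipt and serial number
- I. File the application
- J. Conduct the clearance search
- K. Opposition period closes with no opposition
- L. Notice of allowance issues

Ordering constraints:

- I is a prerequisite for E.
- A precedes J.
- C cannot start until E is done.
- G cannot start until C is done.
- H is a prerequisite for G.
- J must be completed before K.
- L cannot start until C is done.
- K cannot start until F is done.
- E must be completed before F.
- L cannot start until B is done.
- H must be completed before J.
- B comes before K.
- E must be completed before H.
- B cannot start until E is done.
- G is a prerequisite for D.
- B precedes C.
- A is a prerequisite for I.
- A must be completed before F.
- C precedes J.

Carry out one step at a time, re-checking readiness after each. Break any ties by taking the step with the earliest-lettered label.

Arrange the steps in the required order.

A has no prerequisites → A first.
I needed A, now all done → I.
Next only E has its prerequisites met → E.
Now B, F and H have their prerequisites met. B has the earlier label, so B next.
C, F and H are all available; C has the earlier label → C.
L now also ready, so the ready set is {F, H, L}; F has the earlier label → F.
H and L are both available; H has the earlier label → H.
Ready: G, J and L. G has the earlier label → G.
Now D, J and L have their prerequisites met. D has the earlier label, so D next.
Ready: J and L. J has the earlier label → J.
K now also ready, so the ready set is {K, L}; K has the earlier label → K.
Next only L has its prerequisites met → L.

A → I → E → B → C → F → H → G → D → J → K → L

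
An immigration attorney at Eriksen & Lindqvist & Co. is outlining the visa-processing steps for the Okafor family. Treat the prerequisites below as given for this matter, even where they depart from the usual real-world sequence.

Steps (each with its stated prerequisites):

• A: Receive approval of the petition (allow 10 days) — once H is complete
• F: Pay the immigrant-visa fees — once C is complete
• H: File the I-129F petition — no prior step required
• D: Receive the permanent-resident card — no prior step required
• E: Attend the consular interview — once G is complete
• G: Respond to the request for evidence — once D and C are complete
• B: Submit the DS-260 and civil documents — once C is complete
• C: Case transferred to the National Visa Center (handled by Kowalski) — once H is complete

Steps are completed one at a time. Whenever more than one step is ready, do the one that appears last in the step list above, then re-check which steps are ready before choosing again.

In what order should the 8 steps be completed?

D and H have no prerequisites; D is listed later, so D is first.
H is the only step now ready → H.
C and A are both available; C is listed later → C.
Ready: B, G, F and A. B is listed later → B.
Now G, F and A have their prerequisites met. G is listed later, so G next.
E now also ready, so the ready set is {E, F, A}; E is listed later → E.
Ready: F and A. F is listed later → F.
That leaves A as the only ready step → A.

D, H, C, B, G, E, F, A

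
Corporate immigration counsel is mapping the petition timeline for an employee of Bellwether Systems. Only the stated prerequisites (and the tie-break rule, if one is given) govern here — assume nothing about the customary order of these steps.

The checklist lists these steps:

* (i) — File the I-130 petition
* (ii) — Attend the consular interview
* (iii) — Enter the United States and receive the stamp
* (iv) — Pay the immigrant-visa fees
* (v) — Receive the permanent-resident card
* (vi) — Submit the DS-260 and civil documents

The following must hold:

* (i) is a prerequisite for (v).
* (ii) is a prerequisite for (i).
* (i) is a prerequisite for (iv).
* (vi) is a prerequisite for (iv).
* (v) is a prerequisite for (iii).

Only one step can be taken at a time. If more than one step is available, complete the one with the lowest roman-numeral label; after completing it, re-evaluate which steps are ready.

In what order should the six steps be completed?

(ii) and (vi) have no prerequisites; (ii) has the earlier label, so (ii) is first.
(i) now also ready, so the ready set is {(i), (vi)}; (i) has the earlier label → (i).
Ready: (v) and (vi). (v) has the earlier label → (v).
(iii) now also ready, so the ready set is {(iii), (vi)}; (iii) has the earlier label → (iii).
That leaves (vi) as the only ready step → (vi).
(iv) is the only step now ready → (iv).

(ii), (i), (v), (iii), (vi), (iv)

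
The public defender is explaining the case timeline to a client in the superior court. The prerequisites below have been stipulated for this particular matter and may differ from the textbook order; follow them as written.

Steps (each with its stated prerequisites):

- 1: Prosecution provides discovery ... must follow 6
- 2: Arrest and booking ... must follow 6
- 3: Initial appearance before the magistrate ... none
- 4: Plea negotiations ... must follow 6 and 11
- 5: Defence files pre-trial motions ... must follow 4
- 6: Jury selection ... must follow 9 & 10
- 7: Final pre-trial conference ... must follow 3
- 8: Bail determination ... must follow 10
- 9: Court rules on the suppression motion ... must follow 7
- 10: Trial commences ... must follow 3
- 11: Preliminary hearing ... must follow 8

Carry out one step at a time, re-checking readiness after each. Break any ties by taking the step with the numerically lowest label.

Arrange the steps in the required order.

3, 7, 9, 10, 6, 1, 2, 8, 11, 4, 5

3 has no prerequisites → 3 first.
Ready: 7 and 10. 7 has the earlier label → 7.
9 now also ready, so the ready set is {9, 10}; 9 has the earlier label → 9.
10 needed 3, now all done → 10.
Now 6 and 8 have their prerequisites met. 6 has the earlier label, so 6 next.
Ready: 1, 2 and 8. 1 has the earlier label → 1.
Ready: 2 and 8. 2 has the earlier label → 2.
Next only 8 has its prerequisites met → 8.
11 needed 8, now all done → 11.
Next only 4 has its prerequisites met → 4.
5 needed 4, now all done → 5.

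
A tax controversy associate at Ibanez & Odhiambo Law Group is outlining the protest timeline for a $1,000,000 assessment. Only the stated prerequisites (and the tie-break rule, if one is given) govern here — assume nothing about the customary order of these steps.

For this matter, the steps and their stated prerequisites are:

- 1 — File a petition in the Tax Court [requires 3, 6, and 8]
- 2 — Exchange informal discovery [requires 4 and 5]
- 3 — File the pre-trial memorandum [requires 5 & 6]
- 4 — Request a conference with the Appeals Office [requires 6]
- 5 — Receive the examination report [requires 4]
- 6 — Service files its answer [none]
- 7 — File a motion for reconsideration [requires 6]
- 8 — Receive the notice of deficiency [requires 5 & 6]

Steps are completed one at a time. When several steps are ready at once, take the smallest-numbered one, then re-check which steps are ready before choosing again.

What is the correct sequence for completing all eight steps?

Only 6 has no prerequisites, so it is first.
4 and 7 are both available; 4 has the earlier label → 4.
5 and 7 are both available; 5 has the earlier label → 5.
2, 3 and 8 now also ready, so the ready set is {2, 3, 7, 8}; 2 has the earlier label → 2.
Ready: 3, 7 and 8. 3 has the earlier label → 3.
7 and 8 are both available; 7 has the earlier label → 7.
8 needed 5 and 6, now all done → 8.
1 needed 3, 6 and 8, now all done → 1.

6, 4, 5, 2, 3, 7, 8, 1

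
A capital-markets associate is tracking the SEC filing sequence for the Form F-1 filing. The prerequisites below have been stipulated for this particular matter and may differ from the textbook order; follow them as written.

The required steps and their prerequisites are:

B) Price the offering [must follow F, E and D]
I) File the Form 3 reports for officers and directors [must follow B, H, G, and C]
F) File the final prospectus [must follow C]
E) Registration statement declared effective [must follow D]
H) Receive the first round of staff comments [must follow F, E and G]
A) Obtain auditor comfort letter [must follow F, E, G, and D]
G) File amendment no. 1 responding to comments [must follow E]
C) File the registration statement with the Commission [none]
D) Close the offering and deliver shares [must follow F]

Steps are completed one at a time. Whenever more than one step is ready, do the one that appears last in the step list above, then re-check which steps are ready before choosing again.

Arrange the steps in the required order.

C, F, D, E, G, A, H, B, I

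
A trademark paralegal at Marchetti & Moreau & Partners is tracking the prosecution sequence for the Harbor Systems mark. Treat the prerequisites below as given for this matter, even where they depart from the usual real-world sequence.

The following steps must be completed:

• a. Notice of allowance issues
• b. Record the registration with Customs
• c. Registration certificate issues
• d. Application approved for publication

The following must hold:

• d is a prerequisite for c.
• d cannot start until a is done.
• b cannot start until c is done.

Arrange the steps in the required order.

a d c b

a is the only step with nothing outstanding, so it goes first.
That leaves d as the only ready step → d.
Next only c has its prerequisites met → c.
b needed c, now all done → b.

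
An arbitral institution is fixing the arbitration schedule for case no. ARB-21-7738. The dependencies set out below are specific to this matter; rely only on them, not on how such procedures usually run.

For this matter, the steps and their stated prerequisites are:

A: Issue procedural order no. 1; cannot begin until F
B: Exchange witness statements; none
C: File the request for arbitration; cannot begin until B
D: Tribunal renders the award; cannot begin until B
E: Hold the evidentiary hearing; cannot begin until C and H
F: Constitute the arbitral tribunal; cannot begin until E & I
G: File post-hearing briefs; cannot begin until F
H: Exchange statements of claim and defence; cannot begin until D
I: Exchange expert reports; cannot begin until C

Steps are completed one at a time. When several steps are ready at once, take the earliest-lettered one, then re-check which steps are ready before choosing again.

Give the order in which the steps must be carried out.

B, C, D, H, E, I, F, A, G

B has no prerequisites → B first.
Ready: C and D. C has the earlier label → C.
Ready: D and I. D has the earlier label → D.
H now also ready, so the ready set is {H, I}; H has the earlier label → H.
E now also ready, so the ready set is {E, I}; E has the earlier label → E.
I needed C, now all done → I.
F needed E and I, now all done → F.
Ready: A and G. A has the earlier label → A.
G needed F, now all done → G.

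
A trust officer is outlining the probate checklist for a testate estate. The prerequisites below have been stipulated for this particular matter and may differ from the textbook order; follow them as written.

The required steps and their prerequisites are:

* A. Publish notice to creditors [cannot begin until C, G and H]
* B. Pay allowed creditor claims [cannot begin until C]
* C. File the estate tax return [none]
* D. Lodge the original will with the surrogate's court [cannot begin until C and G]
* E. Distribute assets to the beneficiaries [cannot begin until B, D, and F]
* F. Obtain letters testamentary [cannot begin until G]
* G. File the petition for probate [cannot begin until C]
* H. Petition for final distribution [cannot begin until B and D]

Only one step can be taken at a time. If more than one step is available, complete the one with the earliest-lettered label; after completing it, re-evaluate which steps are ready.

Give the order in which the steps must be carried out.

C is the only step with nothing outstanding, so it goes first.
Ready: B and G. B has the earlier label → B.
That leaves G as the only ready step → G.
D and F are both available; D has the earlier label → D.
H now also ready, so the ready set is {F, H}; F has the earlier label → F.
E now also ready, so the ready set is {E, H}; E has the earlier label → E.
That leaves H as the only ready step → H.
That leaves A as the only ready step → A.

C, B, G, D, F, E, H, A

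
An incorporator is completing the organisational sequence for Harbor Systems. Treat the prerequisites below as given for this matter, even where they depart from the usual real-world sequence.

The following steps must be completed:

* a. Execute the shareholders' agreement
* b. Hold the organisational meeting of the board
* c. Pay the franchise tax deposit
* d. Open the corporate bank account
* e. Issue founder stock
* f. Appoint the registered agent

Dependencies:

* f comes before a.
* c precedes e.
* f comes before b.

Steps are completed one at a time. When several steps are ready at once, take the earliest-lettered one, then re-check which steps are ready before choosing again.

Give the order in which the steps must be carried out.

c d e f a b

c, d and f have no prerequisites; c has the earlier label, so c is first.
e now also ready, so the ready set is {d, e, f}; d has the earlier label → d.
e and f are both available; e has the earlier label → e.
That leaves f as the only ready step → f.
Ready: a and b. a has the earlier label → a.
That leaves b as the only ready step → b.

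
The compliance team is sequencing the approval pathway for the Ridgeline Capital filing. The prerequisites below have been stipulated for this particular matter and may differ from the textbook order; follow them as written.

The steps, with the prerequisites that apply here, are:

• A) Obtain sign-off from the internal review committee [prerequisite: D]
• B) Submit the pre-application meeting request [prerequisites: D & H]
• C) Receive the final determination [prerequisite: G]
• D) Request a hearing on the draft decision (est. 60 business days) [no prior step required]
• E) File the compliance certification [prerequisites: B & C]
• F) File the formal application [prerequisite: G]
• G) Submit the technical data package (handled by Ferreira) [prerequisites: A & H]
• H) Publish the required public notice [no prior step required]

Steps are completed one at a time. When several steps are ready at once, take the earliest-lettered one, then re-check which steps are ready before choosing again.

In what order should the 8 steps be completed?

Nothing is required for D and H. D has the earlier label → D first.
A now also ready, so the ready set is {A, H}; A has the earlier label → A.
H is the only step now ready → H.
Now B and G have their prerequisites met. B has the earlier label, so B next.
That leaves G as the only ready step → G.
Now C and F have their prerequisites met. C has the earlier label, so C next.
E and F are both available; E has the earlier label → E.
F is the only step now ready → F.

D A H B G C E F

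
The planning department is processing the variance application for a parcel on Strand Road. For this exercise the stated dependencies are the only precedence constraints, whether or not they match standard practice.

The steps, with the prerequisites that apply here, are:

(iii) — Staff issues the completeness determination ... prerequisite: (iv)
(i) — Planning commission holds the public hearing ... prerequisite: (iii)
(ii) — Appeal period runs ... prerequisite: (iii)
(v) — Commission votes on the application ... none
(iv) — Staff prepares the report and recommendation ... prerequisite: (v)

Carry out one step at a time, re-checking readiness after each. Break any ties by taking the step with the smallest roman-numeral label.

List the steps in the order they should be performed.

(v) → (iv) → (iii) → (i) → (ii)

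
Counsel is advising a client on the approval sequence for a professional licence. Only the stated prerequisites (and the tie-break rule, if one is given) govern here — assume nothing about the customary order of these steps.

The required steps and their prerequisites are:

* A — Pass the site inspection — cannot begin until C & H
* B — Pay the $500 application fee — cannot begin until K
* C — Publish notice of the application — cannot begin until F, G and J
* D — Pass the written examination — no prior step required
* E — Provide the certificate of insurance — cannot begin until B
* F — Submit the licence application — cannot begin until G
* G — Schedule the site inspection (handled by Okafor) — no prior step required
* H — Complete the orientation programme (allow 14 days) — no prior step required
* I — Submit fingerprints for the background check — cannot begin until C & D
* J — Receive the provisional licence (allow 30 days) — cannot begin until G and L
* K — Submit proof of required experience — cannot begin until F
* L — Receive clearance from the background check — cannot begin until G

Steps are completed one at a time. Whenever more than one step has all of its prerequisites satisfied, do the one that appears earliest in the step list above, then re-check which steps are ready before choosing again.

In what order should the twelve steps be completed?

D → G → F → H → K → B → E → L → J → C → A → I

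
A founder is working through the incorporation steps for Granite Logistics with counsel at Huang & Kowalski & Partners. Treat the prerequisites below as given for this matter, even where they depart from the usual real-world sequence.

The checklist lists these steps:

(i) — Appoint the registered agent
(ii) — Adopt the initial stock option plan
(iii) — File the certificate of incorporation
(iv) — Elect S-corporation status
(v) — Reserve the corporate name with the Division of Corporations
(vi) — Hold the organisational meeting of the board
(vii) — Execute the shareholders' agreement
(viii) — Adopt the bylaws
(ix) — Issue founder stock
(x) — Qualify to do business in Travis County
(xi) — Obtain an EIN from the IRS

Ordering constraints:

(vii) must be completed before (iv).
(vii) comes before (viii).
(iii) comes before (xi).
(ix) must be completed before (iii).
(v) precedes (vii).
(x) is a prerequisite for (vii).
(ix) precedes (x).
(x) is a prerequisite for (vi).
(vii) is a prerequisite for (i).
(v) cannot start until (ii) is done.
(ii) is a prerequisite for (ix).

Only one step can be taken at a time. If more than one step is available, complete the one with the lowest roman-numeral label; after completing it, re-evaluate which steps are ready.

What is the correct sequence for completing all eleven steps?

Only (ii) has no prerequisites, so it is first.
Ready: (v) and (ix). (v) has the earlier label → (v).
Next only (ix) has its prerequisites met → (ix).
Ready: (iii) and (x). (iii) has the earlier label → (iii).
(xi) now also ready, so the ready set is {(x), (xi)}; (x) has the earlier label → (x).
(vi), (vii) and (xi) are all available; (vi) has the earlier label → (vi).
Now (vii) and (xi) have their prerequisites met. (vii) has the earlier label, so (vii) next.
Ready: (i), (iv), (viii) and (xi). (i) has the earlier label → (i).
Ready: (iv), (viii) and (xi). (iv) has the earlier label → (iv).
(viii) and (xi) are both available; (viii) has the earlier label → (viii).
Next only (xi) has its prerequisites met → (xi).

(ii) → (v) → (ix) → (iii) → (x) → (vi) → (vii) → (i) → (iv) → (viii) → (xi)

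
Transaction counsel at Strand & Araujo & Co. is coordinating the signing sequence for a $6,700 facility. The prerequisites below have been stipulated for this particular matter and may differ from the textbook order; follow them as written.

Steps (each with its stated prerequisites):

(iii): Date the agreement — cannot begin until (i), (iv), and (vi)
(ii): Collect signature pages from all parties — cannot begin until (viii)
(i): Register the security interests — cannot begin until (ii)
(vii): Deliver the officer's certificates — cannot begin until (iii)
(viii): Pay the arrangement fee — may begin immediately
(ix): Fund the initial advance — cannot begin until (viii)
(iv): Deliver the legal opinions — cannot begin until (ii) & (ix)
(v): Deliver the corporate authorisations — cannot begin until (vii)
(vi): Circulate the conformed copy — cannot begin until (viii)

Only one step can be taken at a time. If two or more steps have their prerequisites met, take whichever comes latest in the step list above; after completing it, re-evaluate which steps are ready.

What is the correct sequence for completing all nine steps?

(viii) (vi) (ix) (ii) (iv) (i) (iii) (vii) (v)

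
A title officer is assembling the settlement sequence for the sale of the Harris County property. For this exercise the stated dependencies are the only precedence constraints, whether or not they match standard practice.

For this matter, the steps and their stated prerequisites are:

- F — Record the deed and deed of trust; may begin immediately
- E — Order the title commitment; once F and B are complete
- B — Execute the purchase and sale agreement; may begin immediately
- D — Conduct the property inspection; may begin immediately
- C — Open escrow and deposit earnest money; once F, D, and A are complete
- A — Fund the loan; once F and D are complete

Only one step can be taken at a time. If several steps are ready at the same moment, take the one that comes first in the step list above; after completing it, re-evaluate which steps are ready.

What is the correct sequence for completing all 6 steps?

F, B and D have no prerequisites; F is listed earlier, so F is first.
Now B and D have their prerequisites met. B is listed earlier, so B next.
Ready: E and D. E is listed earlier → E.
Next only D has its prerequisites met → D.
Next only A has its prerequisites met → A.
C needed F, D and A, now all done → C.

F B E D A C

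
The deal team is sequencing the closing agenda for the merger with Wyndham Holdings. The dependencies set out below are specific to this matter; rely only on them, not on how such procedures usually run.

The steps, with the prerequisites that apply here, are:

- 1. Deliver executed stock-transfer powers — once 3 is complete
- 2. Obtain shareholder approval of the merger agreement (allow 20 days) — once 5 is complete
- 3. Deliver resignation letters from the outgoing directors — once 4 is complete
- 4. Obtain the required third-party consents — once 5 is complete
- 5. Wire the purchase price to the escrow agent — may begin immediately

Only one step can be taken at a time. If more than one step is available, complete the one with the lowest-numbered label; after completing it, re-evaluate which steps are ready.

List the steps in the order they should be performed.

Only 5 has no prerequisites, so it is first.
2 and 4 are both available; 2 has the earlier label → 2.
4 needed 5, now all done → 4.
3 needed 4, now all done → 3.
Next only 1 has its prerequisites met → 1.

5, 2, 4, 3, 1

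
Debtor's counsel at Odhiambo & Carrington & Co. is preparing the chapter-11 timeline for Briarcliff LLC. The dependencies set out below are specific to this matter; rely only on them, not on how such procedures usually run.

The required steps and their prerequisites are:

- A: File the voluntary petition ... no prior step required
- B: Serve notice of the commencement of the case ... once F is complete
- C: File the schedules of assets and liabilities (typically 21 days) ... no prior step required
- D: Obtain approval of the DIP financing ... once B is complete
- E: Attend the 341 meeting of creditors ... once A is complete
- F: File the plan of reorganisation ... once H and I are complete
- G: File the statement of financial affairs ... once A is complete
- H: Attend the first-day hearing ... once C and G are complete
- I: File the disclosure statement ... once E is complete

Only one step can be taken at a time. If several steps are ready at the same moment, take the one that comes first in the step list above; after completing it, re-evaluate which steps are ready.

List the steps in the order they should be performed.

A and C have no prerequisites; A is listed earlier, so A is first.
Now C, E and G have their prerequisites met. C is listed earlier, so C next.
E and G are both available; E is listed earlier → E.
I now also ready, so the ready set is {G, I}; G is listed earlier → G.
H now also ready, so the ready set is {H, I}; H is listed earlier → H.
I is the only step now ready → I.
F needed H and I, now all done → F.
B needed F, now all done → B.
D needed B, now all done → D.

A C E G H I F B D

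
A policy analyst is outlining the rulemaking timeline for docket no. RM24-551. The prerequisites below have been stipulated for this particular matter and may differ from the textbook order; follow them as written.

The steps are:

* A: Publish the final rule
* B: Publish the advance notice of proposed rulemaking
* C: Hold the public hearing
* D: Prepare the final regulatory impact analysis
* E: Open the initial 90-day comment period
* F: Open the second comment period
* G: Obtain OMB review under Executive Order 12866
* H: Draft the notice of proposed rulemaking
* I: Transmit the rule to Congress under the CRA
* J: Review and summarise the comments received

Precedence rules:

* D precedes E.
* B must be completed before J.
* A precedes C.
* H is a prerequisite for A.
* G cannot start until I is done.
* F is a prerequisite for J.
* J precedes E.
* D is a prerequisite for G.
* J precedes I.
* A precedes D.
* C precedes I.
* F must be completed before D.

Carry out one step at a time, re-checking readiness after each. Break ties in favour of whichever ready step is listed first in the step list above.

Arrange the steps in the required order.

B → F → H → A → C → D → J → E → I → G

Nothing is required for B, F and H. B is listed earlier → B first.
F and H are both available; F is listed earlier → F.
J now also ready, so the ready set is {H, J}; H is listed earlier → H.
A now also ready, so the ready set is {A, J}; A is listed earlier → A.
C and D now also ready, so the ready set is {C, D, J}; C is listed earlier → C.
D and J are both available; D is listed earlier → D.
J is the only step now ready → J.
Now E and I have their prerequisites met. E is listed earlier, so E next.
I needed C and J, now all done → I.
G needed D and I, now all done → G.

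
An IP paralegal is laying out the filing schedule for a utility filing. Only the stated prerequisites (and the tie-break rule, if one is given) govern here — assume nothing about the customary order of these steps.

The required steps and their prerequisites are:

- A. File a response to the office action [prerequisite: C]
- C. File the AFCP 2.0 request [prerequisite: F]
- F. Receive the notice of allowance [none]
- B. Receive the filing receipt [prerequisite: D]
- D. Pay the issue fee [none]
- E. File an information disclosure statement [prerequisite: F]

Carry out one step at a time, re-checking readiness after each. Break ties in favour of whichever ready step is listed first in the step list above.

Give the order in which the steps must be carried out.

F C A D B E

F and D have no prerequisites; F is listed earlier, so F is first.
Ready: C, D and E. C is listed earlier → C.
A, D and E are all available; A is listed earlier → A.
Ready: D and E. D is listed earlier → D.
Ready: B and E. B is listed earlier → B.
That leaves E as the only ready step → E.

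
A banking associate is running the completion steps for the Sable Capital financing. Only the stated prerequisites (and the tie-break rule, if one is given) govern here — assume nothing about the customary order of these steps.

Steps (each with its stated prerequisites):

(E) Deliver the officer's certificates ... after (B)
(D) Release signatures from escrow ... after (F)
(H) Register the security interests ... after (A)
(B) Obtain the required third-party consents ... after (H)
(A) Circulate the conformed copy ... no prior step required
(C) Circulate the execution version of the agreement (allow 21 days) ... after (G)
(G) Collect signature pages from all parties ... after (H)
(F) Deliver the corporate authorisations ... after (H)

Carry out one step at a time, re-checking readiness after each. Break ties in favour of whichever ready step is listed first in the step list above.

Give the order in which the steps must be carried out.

(A) → (H) → (B) → (E) → (G) → (C) → (F) → (D)

(A) is the only step with nothing outstanding, so it goes first.
That leaves (H) as the only ready step → (H).
Ready: (B), (G) and (F). (B) is listed earlier → (B).
Now (E), (G) and (F) have their prerequisites met. (E) is listed earlier, so (E) next.
Ready: (G) and (F). (G) is listed earlier → (G).
Ready: (C) and (F). (C) is listed earlier → (C).
(F) needed (H), now all done → (F).
(D) needed (F), now all done → (D).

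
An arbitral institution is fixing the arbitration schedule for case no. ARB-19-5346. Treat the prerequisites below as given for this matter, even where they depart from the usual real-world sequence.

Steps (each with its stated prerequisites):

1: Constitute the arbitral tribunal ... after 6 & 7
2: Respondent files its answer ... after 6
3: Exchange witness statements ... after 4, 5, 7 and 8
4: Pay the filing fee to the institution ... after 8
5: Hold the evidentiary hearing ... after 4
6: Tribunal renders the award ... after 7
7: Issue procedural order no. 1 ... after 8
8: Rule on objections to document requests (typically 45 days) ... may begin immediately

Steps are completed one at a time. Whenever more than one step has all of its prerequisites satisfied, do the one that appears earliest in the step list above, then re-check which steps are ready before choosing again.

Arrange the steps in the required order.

8 4 5 7 3 6 1 2

8 is the only step with nothing outstanding, so it goes first.
Now 4 and 7 have their prerequisites met. 4 is listed earlier, so 4 next.
Now 5 and 7 have their prerequisites met. 5 is listed earlier, so 5 next.
7 needed 8, now all done → 7.
Now 3 and 6 have their prerequisites met. 3 is listed earlier, so 3 next.
That leaves 6 as the only ready step → 6.
1 and 2 are both available; 1 is listed earlier → 1.
That leaves 2 as the only ready step → 2.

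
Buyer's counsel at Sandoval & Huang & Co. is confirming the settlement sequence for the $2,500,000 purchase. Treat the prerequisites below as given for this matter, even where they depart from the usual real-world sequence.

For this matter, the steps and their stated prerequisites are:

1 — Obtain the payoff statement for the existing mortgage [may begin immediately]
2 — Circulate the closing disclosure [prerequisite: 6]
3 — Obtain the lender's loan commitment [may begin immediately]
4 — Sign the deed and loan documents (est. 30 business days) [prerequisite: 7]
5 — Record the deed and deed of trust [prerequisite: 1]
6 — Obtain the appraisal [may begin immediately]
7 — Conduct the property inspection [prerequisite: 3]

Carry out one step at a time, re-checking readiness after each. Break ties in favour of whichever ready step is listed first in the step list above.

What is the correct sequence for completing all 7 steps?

1 → 3 → 5 → 6 → 2 → 7 → 4

Nothing is required for 1, 3 and 6. 1 is listed earlier → 1 first.
Ready: 3, 5 and 6. 3 is listed earlier → 3.
5, 6 and 7 are all available; 5 is listed earlier → 5.
Now 6 and 7 have their prerequisites met. 6 is listed earlier, so 6 next.
2 and 7 are both available; 2 is listed earlier → 2.
7 is the only step now ready → 7.
4 needed 7, now all done → 4.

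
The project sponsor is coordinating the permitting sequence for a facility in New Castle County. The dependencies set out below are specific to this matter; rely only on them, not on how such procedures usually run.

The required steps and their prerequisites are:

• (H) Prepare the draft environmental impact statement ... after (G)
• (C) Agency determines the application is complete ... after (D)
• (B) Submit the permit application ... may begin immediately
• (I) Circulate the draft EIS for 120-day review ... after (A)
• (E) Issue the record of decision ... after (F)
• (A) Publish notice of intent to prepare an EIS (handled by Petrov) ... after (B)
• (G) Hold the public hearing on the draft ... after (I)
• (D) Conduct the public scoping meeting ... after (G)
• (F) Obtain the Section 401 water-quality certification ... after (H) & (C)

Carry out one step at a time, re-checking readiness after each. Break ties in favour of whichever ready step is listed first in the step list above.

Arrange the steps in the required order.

(B) has no prerequisites → (B) first.
(A) needed (B), now all done → (A).
(I) needed (A), now all done → (I).
(G) is the only step now ready → (G).
(H) and (D) are both available; (H) is listed earlier → (H).
(D) needed (G), now all done → (D).
That leaves (C) as the only ready step → (C).
(F) needed (H) and (C), now all done → (F).
(E) is the only step now ready → (E).

(B), (A), (I), (G), (H), (D), (C), (F), (E)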